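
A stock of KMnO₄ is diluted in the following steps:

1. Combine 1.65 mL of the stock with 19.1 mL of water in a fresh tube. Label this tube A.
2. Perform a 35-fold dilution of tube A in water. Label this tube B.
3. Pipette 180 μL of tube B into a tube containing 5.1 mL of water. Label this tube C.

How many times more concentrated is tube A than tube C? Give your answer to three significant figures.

Step 1: 1.65 mL + 19.1 mL = 20.75 mL total → factor 20.75/1.65 = 12.576
Step 2: 35-fold → factor 35
Step 3: 180 μL + 5.1 mL = 5280 μL total → factor 5280/180 = 29.333
Dilution factor to tube A = 12.576; to tube C = 12911
[tube A]/[tube C] = (factor to tube C)/(factor to tube A) = 12911/12.576 = 1.03 × 10^3

1.03 × 10^3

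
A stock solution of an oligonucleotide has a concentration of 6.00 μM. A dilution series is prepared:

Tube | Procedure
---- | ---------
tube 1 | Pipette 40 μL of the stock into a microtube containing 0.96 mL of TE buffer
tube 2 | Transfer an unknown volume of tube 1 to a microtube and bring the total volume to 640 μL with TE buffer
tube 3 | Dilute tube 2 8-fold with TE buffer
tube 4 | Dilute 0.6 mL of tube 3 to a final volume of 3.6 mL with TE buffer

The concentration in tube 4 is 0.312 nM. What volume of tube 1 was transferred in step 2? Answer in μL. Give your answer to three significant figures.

Step 1: 40 μL + 0.96 mL = 1000 μL total → factor 1000/40 = 25
Step 2: v brought to 640 μL → factor = 640 μL/v
Step 3: 8-fold → factor 8
Step 4: 0.6 mL brought to 3.6 mL → factor 3.6/0.6 = 6
Product of known-step factors = 1200
Overall factor = 6.00 μM / (0.312 nM) = 19231
Step-2 factor = 19231 / 1200 = 16.026
v = 640 μL / 16.026 = 39.9 μL

39.9 μL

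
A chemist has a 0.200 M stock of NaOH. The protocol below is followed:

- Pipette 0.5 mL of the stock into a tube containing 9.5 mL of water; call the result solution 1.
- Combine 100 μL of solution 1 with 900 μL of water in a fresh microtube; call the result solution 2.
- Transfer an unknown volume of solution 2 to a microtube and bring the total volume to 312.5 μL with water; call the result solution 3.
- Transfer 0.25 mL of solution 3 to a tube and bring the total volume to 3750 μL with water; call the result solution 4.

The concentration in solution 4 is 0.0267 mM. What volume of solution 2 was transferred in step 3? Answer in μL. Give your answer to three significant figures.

Step 1: 0.5 mL + 9.5 mL = 10 mL total → factor 10/0.5 = 20
Step 2: 100 μL + 900 μL = 1000 μL total → factor 1000/100 = 10
Step 3: v brought to 312.5 μL → factor = 312.5 μL/v
Step 4: 0.25 mL brought to 3750 μL → factor 3.75/0.25 = 15
Product of known-step factors = 3000
Overall factor = 0.200 M / (0.0267 mM) = 7490.6
Step-3 factor = 7490.6 / 3000 = 2.4969
v = 312.5 μL / 2.4969 = 125 μL

125 μL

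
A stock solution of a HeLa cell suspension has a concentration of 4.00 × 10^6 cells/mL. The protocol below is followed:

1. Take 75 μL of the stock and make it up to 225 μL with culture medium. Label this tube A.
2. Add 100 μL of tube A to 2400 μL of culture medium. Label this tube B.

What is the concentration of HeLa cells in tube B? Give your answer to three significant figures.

5.33 × 10^4 cells/mL

Step 1: 75 μL brought to 225 μL → factor 225/75 = 3
Step 2: 100 μL + 2400 μL = 2500 μL total → factor 2500/100 = 25
Overall dilution factor = 3 × 25 = 75
Final = 4.00 × 10^6 cells/mL / 75 = 5.33 × 10^4 cells/mL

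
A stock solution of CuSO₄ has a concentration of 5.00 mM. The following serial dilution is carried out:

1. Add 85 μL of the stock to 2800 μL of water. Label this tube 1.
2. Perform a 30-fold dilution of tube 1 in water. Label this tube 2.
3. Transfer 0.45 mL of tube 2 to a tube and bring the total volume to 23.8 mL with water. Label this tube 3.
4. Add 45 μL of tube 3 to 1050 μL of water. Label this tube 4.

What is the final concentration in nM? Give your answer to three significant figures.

Step 1: 85 μL + 2800 μL = 2885 μL total → factor 2885/85 = 33.941
Step 2: 30-fold → factor 30
Step 3: 0.45 mL brought to 23.8 mL → factor 23.8/0.45 = 52.889
Step 4: 45 μL + 1050 μL = 1095 μL total → factor 1095/45 = 24.333
Overall dilution factor = 33.941 × 30 × 52.889 × 24.333 = 1.3104 × 10^6
Final = 5.00 mM / 1.3104 × 10^6 = 3.816 × 10^-6 mM = 3.82 nM

3.82 nM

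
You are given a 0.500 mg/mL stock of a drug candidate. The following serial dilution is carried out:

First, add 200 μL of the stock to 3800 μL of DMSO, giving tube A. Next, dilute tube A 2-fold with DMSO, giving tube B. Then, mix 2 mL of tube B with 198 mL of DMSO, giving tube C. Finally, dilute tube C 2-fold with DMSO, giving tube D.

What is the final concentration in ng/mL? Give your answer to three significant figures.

62.5 ng/mL

Step 1: 200 μL + 3800 μL = 4000 μL total → factor 4000/200 = 20
Step 2: 2-fold → factor 2
Step 3: 2 mL + 198 mL = 200 mL total → factor 200/2 = 100
Step 4: 2-fold → factor 2
Overall dilution factor = 20 × 2 × 100 × 2 = 8000
Final = 0.500 mg/mL / 8000 = 6.250 × 10^-5 mg/mL = 62.5 ng/mL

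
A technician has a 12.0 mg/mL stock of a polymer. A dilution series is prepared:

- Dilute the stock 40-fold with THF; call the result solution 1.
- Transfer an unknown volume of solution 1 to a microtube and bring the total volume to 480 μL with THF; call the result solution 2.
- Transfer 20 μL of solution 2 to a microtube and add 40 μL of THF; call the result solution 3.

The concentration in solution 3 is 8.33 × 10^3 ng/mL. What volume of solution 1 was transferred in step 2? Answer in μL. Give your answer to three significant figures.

40.0 μL

Step 1: 40-fold → factor 40
Step 2: v brought to 480 μL → factor = 480 μL/v
Step 3: 20 μL + 40 μL = 60 μL total → factor 60/20 = 3
Product of known-step factors = 120
Overall factor = 12.0 mg/mL / (8.33 × 10^3 ng/mL) = 1440.6
Step-2 factor = 1440.6 / 120 = 12.005
v = 480 μL / 12.005 = 40.0 μL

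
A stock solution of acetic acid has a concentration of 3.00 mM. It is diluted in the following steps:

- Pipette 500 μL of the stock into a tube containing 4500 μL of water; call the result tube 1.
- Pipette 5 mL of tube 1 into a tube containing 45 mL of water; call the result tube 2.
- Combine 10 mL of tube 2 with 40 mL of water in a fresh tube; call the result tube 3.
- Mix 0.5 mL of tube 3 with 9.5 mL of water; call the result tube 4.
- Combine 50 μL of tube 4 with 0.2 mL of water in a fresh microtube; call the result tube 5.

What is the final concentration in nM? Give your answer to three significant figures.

60.0 nM

Step 1: 500 μL + 4500 μL = 5000 μL total → factor 5000/500 = 10
Step 2: 5 mL + 45 mL = 50 mL total → factor 50/5 = 10
Step 3: 10 mL + 40 mL = 50 mL total → factor 50/10 = 5
Step 4: 0.5 mL + 9.5 mL = 10 mL total → factor 10/0.5 = 20
Step 5: 50 μL + 0.2 mL = 250 μL total → factor 250/50 = 5
Overall dilution factor = 10 × 10 × 5 × 20 × 5 = 50000
Final = 3.00 mM / 50000 = 6.000 × 10^-5 mM = 60.0 nM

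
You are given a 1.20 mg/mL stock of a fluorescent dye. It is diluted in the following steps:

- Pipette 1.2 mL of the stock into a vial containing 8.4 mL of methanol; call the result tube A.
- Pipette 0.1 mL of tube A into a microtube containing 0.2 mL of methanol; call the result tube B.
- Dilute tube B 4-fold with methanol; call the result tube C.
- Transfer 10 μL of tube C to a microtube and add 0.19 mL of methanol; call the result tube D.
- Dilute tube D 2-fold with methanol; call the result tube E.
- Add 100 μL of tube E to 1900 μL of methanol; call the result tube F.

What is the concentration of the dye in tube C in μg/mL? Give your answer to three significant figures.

Step 1: 1.2 mL + 8.4 mL = 9.6 mL total → factor 9.6/1.2 = 8
Step 2: 0.1 mL + 0.2 mL = 0.3 mL total → factor 0.3/0.1 = 3
Step 3: 4-fold → factor 4
Dilution factor through tube C = 8 × 3 × 4 = 96
[tube C] = 1.20 mg/mL / 96 = 0.01250 mg/mL = 12.5 μg/mL

12.5 μg/mL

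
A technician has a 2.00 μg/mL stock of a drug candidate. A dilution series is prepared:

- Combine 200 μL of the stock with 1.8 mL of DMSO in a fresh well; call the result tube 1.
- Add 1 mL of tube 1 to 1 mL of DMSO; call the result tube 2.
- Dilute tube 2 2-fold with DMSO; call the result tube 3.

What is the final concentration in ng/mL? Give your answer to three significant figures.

Step 1: 200 μL + 1.8 mL = 2000 μL total → factor 2000/200 = 10
Step 2: 1 mL + 1 mL = 2 mL total → factor 2/1 = 2
Step 3: 2-fold → factor 2
Overall dilution factor = 10 × 2 × 2 = 40
Final = 2.00 μg/mL / 40 = 0.05000 μg/mL = 50.0 ng/mL

50.0 ng/mL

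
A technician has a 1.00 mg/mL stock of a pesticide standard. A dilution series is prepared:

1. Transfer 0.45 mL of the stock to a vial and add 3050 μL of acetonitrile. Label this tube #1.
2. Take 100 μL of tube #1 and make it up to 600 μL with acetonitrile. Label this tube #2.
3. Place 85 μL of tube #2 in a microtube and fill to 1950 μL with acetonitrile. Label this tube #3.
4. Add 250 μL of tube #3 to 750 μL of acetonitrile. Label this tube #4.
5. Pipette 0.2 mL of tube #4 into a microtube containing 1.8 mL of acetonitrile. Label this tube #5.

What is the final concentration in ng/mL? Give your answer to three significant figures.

Step 1: 0.45 mL + 3050 μL = 3.5 mL total → factor 3.5/0.45 = 7.7778
Step 2: 100 μL brought to 600 μL → factor 600/100 = 6
Step 3: 85 μL brought to 1950 μL → factor 1950/85 = 22.941
Step 4: 250 μL + 750 μL = 1000 μL total → factor 1000/250 = 4
Step 5: 0.2 mL + 1.8 mL = 2 mL total → factor 2/0.2 = 10
Overall dilution factor = 7.7778 × 6 × 22.941 × 4 × 10 = 42824
Final = 1.00 mg/mL / 42824 = 2.335 × 10^-5 mg/mL = 23.4 ng/mL

23.4 ng/mL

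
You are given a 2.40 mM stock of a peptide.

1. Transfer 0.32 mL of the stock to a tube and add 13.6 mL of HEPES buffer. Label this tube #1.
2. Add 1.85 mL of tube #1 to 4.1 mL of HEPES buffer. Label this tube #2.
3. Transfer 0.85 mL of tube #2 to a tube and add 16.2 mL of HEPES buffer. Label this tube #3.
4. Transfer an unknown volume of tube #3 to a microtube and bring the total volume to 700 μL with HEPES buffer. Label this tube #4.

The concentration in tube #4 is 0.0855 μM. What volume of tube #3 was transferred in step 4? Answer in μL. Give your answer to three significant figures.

70.0 μL

Step 1: 0.32 mL + 13.6 mL = 13.92 mL total → factor 13.92/0.32 = 43.5
Step 2: 1.85 mL + 4.1 mL = 5.95 mL total → factor 5.95/1.85 = 3.2162
Step 3: 0.85 mL + 16.2 mL = 17.05 mL total → factor 17.05/0.85 = 20.059
Step 4: v brought to 700 μL → factor = 700 μL/v
Product of known-step factors = 2806.3
Overall factor = 2.40 mM / (0.0855 μM) = 28070
Step-4 factor = 28070 / 2806.3 = 10.002
v = 700 μL / 10.002 = 70.0 μL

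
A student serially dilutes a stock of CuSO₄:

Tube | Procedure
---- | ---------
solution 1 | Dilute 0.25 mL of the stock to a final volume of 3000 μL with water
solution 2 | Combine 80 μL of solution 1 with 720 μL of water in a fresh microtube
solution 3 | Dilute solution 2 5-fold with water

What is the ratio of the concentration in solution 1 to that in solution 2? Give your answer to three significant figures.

10.0

Step 1: 0.25 mL brought to 3000 μL → factor 3/0.25 = 12
Step 2: 80 μL + 720 μL = 800 μL total → factor 800/80 = 10
Dilution factor to solution 1 = 12; to solution 2 = 120
[solution 1]/[solution 2] = (factor to solution 2)/(factor to solution 1) = 120/12 = 10.0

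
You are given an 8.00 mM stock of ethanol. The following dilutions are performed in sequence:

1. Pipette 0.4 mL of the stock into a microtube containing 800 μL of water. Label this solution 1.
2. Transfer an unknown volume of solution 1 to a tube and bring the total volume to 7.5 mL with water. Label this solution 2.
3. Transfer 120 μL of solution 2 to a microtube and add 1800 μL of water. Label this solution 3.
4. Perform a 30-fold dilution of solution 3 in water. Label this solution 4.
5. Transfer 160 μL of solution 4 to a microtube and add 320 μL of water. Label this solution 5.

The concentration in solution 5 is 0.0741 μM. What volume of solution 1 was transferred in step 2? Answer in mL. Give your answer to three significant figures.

Step 1: 0.4 mL + 800 μL = 1.2 mL total → factor 1.2/0.4 = 3
Step 2: v brought to 7.5 mL → factor = 7.5 mL/v
Step 3: 120 μL + 1800 μL = 1920 μL total → factor 1920/120 = 16
Step 4: 30-fold → factor 30
Step 5: 160 μL + 320 μL = 480 μL total → factor 480/160 = 3
Product of known-step factors = 4320
Overall factor = 8.00 mM / (0.0741 μM) = 1.0796 × 10^5
Step-2 factor = 1.0796 × 10^5 / 4320 = 24.991
v = 7.5 mL / 24.991 = 0.300 mL

0.300 mL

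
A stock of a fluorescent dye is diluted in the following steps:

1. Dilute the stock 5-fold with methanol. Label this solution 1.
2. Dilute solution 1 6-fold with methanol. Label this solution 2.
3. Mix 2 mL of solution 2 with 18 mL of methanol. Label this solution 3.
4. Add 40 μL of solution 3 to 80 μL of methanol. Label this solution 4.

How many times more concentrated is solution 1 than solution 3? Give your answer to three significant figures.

60.0

Step 1: 5-fold → factor 5
Step 2: 6-fold → factor 6
Step 3: 2 mL + 18 mL = 20 mL total → factor 20/2 = 10
Dilution factor to solution 1 = 5; to solution 3 = 300
[solution 1]/[solution 3] = (factor to solution 3)/(factor to solution 1) = 300/5 = 60.0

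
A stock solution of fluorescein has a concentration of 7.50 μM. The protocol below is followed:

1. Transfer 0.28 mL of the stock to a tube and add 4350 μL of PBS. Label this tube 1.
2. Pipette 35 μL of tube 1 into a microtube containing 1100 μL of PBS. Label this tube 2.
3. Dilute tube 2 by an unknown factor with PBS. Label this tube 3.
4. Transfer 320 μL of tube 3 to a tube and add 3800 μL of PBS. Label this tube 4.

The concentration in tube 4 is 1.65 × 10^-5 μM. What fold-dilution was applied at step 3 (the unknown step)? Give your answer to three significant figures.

65.8-fold

Step 1: 0.28 mL + 4350 μL = 4.63 mL total → factor 4.63/0.28 = 16.536
Step 2: 35 μL + 1100 μL = 1135 μL total → factor 1135/35 = 32.429
Step 3: unknown factor x
Step 4: 320 μL + 3800 μL = 4120 μL total → factor 4120/320 = 12.875
Product of known-step factors = 6904
Overall factor = 7.50 μM / (1.65 × 10^-5 μM) = 4.5455 × 10^5
x = 4.5455 × 10^5 / 6904 = 65.8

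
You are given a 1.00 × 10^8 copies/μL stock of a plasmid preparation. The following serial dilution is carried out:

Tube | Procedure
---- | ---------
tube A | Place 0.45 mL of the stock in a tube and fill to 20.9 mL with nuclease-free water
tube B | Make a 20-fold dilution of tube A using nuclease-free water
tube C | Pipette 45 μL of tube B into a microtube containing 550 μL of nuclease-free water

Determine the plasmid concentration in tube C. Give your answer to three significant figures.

Step 1: 0.45 mL brought to 20.9 mL → factor 20.9/0.45 = 46.444
Step 2: 20-fold → factor 20
Step 3: 45 μL + 550 μL = 595 μL total → factor 595/45 = 13.222
Overall dilution factor = 46.444 × 20 × 13.222 = 12282
Final = 1.00 × 10^8 copies/μL / 12282 = 8.14 × 10^3 copies/μL

8.14 × 10^3 copies/μL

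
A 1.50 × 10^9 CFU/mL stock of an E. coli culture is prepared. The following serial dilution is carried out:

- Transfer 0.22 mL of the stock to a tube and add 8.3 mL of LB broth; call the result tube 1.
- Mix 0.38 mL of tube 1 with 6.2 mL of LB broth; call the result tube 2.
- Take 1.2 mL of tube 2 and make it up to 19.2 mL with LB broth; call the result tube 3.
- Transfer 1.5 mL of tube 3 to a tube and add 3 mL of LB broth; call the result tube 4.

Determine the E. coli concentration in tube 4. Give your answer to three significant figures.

4.66 × 10^4 CFU/mL

Step 1: 0.22 mL + 8.3 mL = 8.52 mL total → factor 8.52/0.22 = 38.727
Step 2: 0.38 mL + 6.2 mL = 6.58 mL total → factor 6.58/0.38 = 17.316
Step 3: 1.2 mL brought to 19.2 mL → factor 19.2/1.2 = 16
Step 4: 1.5 mL + 3 mL = 4.5 mL total → factor 4.5/1.5 = 3
Overall dilution factor = 38.727 × 17.316 × 16 × 3 = 32188
Final = 1.50 × 10^9 CFU/mL / 32188 = 4.66 × 10^4 CFU/mL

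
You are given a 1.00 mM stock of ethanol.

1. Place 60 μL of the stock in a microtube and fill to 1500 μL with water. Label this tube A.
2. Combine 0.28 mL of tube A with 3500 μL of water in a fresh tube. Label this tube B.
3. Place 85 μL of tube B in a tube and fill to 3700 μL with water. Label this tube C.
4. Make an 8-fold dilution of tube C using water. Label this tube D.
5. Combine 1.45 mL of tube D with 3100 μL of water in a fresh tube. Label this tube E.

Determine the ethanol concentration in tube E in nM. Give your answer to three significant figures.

Step 1: 60 μL brought to 1500 μL → factor 1500/60 = 25
Step 2: 0.28 mL + 3500 μL = 3.78 mL total → factor 3.78/0.28 = 13.5
Step 3: 85 μL brought to 3700 μL → factor 3700/85 = 43.529
Step 4: 8-fold → factor 8
Step 5: 1.45 mL + 3100 μL = 4.55 mL total → factor 4.55/1.45 = 3.1379
Overall dilution factor = 25 × 13.5 × 43.529 × 8 × 3.1379 = 3.688 × 10^5
Final = 1.00 mM / 3.688 × 10^5 = 2.712 × 10^-6 mM = 2.71 nM

2.71 nM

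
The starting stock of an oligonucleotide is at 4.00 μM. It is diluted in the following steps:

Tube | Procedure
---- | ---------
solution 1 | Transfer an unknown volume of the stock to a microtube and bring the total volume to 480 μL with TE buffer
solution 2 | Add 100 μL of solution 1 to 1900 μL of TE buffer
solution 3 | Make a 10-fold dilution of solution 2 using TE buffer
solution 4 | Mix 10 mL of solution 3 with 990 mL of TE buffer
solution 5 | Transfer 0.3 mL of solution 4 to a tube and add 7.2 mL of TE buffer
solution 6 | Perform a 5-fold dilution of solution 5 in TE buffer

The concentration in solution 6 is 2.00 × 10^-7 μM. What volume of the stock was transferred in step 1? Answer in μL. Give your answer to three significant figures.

60.0 μL

Step 1: v brought to 480 μL → factor = 480 μL/v
Step 2: 100 μL + 1900 μL = 2000 μL total → factor 2000/100 = 20
Step 3: 10-fold → factor 10
Step 4: 10 mL + 990 mL = 1000 mL total → factor 1000/10 = 100
Step 5: 0.3 mL + 7.2 mL = 7.5 mL total → factor 7.5/0.3 = 25
Step 6: 5-fold → factor 5
Product of known-step factors = 2.5 × 10^6
Overall factor = 4.00 μM / (2.00 × 10^-7 μM) = 2 × 10^7
Step-1 factor = 2 × 10^7 / 2.5 × 10^6 = 8
v = 480 μL / 8 = 60.0 μL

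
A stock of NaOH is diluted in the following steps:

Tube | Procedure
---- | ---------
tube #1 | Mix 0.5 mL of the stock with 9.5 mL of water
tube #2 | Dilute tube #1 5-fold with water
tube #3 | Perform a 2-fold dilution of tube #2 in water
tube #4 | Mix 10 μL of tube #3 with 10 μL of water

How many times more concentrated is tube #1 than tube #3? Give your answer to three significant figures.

10.0

Step 1: 0.5 mL + 9.5 mL = 10 mL total → factor 10/0.5 = 20
Step 2: 5-fold → factor 5
Step 3: 2-fold → factor 2
Dilution factor to tube #1 = 20; to tube #3 = 200
[tube #1]/[tube #3] = (factor to tube #3)/(factor to tube #1) = 200/20 = 10.0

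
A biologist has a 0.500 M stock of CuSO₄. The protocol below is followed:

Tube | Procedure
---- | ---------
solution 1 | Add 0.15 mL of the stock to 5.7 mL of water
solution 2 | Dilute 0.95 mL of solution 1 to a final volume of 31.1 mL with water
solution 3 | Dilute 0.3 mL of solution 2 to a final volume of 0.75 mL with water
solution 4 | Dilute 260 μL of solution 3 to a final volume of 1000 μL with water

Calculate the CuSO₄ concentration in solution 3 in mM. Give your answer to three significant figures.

Step 1: 0.15 mL + 5.7 mL = 5.85 mL total → factor 5.85/0.15 = 39
Step 2: 0.95 mL brought to 31.1 mL → factor 31.1/0.95 = 32.737
Step 3: 0.3 mL brought to 0.75 mL → factor 0.75/0.3 = 2.5
Dilution factor through solution 3 = 39 × 32.737 × 2.5 = 3191.8
[solution 3] = 0.500 M / 3191.8 = 0.0001566 M = 0.157 mM

0.157 mM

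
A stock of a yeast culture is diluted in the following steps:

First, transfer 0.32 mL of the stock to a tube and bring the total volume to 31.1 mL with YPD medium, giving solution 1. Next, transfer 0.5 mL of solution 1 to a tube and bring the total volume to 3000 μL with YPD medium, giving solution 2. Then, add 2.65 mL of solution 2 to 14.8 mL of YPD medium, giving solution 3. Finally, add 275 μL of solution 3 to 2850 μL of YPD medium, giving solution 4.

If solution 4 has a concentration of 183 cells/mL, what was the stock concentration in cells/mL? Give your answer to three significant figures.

7.99 × 10^6 cells/mL

Step 1: 0.32 mL brought to 31.1 mL → factor 31.1/0.32 = 97.188
Step 2: 0.5 mL brought to 3000 μL → factor 3/0.5 = 6
Step 3: 2.65 mL + 14.8 mL = 17.45 mL total → factor 17.45/2.65 = 6.5849
Step 4: 275 μL + 2850 μL = 3125 μL total → factor 3125/275 = 11.364
Overall dilution factor = 97.188 × 6 × 6.5849 × 11.364 = 43634
Stock = 183 cells/mL × 43634 = 7.99 × 10^6 cells/mL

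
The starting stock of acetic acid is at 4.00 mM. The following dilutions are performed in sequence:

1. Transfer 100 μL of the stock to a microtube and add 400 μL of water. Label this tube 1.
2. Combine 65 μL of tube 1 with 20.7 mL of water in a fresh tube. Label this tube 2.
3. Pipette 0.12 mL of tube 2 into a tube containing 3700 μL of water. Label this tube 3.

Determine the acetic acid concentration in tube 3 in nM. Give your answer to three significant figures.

78.7 nM

Step 1: 100 μL + 400 μL = 500 μL total → factor 500/100 = 5
Step 2: 65 μL + 20.7 mL = 20765 μL total → factor 20765/65 = 319.46
Step 3: 0.12 mL + 3700 μL = 3.82 mL total → factor 3.82/0.12 = 31.833
Overall dilution factor = 5 × 319.46 × 31.833 = 50848
Final = 4.00 mM / 50848 = 7.867 × 10^-5 mM = 78.7 nM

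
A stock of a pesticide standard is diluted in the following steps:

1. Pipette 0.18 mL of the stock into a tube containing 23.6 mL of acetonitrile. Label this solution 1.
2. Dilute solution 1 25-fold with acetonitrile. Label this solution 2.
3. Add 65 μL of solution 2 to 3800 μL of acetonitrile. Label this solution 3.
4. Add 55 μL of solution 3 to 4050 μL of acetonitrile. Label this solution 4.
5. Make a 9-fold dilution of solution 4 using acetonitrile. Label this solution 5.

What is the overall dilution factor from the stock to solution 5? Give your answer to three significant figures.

1.32 × 10^8

Step 1: 0.18 mL + 23.6 mL = 23.78 mL total → factor 23.78/0.18 = 132.11
Step 2: 25-fold → factor 25
Step 3: 65 μL + 3800 μL = 3865 μL total → factor 3865/65 = 59.462
Step 4: 55 μL + 4050 μL = 4105 μL total → factor 4105/55 = 74.636
Step 5: 9-fold → factor 9
Overall dilution factor = 132.11 × 25 × 59.462 × 74.636 × 9 = 1.3192 × 10^8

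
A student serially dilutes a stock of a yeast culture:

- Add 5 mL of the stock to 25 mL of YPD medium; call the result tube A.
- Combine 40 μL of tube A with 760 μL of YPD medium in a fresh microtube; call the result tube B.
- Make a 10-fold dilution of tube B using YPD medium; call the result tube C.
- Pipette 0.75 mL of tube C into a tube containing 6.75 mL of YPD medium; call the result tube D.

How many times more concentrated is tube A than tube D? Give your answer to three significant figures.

Step 1: 5 mL + 25 mL = 30 mL total → factor 30/5 = 6
Step 2: 40 μL + 760 μL = 800 μL total → factor 800/40 = 20
Step 3: 10-fold → factor 10
Step 4: 0.75 mL + 6.75 mL = 7.5 mL total → factor 7.5/0.75 = 10
Dilution factor to tube A = 6; to tube D = 12000
[tube A]/[tube D] = (factor to tube D)/(factor to tube A) = 12000/6 = 2.00 × 10^3

2.00 × 10^3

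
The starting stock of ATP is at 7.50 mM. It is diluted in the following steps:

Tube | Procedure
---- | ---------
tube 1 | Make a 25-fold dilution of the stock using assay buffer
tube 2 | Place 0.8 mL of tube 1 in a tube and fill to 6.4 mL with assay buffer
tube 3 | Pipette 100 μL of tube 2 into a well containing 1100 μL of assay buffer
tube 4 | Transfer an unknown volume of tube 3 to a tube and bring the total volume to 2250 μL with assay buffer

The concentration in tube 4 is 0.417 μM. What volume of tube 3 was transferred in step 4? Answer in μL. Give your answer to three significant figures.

300 μL

Step 1: 25-fold → factor 25
Step 2: 0.8 mL brought to 6.4 mL → factor 6.4/0.8 = 8
Step 3: 100 μL + 1100 μL = 1200 μL total → factor 1200/100 = 12
Step 4: v brought to 2250 μL → factor = 2250 μL/v
Product of known-step factors = 2400
Overall factor = 7.50 mM / (0.417 μM) = 17986
Step-4 factor = 17986 / 2400 = 7.494
v = 2250 μL / 7.494 = 300 μL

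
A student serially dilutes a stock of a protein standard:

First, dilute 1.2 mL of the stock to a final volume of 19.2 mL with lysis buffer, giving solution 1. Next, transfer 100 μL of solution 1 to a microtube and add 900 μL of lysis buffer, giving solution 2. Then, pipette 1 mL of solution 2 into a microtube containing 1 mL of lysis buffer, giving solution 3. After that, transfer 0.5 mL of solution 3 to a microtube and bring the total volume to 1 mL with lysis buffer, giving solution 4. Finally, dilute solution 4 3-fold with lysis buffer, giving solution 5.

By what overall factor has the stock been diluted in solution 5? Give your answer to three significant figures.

1.92 × 10^3

Step 1: 1.2 mL brought to 19.2 mL → factor 19.2/1.2 = 16
Step 2: 100 μL + 900 μL = 1000 μL total → factor 1000/100 = 10
Step 3: 1 mL + 1 mL = 2 mL total → factor 2/1 = 2
Step 4: 0.5 mL brought to 1 mL → factor 1/0.5 = 2
Step 5: 3-fold → factor 3
Overall dilution factor = 16 × 10 × 2 × 2 × 3 = 1920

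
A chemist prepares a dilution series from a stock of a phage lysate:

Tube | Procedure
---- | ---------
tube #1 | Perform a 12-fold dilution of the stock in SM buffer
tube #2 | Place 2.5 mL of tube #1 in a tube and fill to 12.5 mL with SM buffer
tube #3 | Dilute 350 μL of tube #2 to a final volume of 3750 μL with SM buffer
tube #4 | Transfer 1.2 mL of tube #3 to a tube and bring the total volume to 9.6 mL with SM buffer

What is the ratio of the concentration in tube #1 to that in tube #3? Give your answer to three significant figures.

Step 1: 12-fold → factor 12
Step 2: 2.5 mL brought to 12.5 mL → factor 12.5/2.5 = 5
Step 3: 350 μL brought to 3750 μL → factor 3750/350 = 10.714
Dilution factor to tube #1 = 12; to tube #3 = 642.86
[tube #1]/[tube #3] = (factor to tube #3)/(factor to tube #1) = 642.86/12 = 53.6

53.6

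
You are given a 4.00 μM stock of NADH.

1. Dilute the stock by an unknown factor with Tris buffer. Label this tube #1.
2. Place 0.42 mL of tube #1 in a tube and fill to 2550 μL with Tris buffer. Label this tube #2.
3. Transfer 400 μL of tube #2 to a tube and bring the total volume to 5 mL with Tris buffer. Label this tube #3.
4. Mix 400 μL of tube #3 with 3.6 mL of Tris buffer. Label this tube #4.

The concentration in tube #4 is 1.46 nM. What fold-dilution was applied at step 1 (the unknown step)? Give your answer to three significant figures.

3.61-fold

Step 1: unknown factor x
Step 2: 0.42 mL brought to 2550 μL → factor 2.55/0.42 = 6.0714
Step 3: 400 μL brought to 5 mL → factor 5000/400 = 12.5
Step 4: 400 μL + 3.6 mL = 4000 μL total → factor 4000/400 = 10
Product of known-step factors = 758.93
Overall factor = 4.00 μM / (1.46 nM) = 2739.7
x = 2739.7 / 758.93 = 3.61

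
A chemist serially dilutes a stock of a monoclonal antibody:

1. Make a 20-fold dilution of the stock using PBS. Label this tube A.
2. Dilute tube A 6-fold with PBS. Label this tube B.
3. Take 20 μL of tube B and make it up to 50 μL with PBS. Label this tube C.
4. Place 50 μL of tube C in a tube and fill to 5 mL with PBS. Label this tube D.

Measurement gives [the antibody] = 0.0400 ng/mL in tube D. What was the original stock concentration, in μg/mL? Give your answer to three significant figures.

1.20 μg/mL

Step 1: 20-fold → factor 20
Step 2: 6-fold → factor 6
Step 3: 20 μL brought to 50 μL → factor 50/20 = 2.5
Step 4: 50 μL brought to 5 mL → factor 5000/50 = 100
Overall dilution factor = 20 × 6 × 2.5 × 100 = 30000
Stock = 0.0400 ng/mL × 30000 = 1200 ng/mL = 1.20 μg/mL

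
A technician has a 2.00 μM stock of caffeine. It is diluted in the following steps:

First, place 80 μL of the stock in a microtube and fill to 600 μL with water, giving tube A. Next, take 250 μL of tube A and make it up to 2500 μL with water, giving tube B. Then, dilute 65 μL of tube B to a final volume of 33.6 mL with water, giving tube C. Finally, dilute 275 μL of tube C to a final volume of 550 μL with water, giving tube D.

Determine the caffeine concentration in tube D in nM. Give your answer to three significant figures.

Step 1: 80 μL brought to 600 μL → factor 600/80 = 7.5
Step 2: 250 μL brought to 2500 μL → factor 2500/250 = 10
Step 3: 65 μL brought to 33.6 mL → factor 33600/65 = 516.92
Step 4: 275 μL brought to 550 μL → factor 550/275 = 2
Overall dilution factor = 7.5 × 10 × 516.92 × 2 = 77538
Final = 2.00 μM / 77538 = 2.579 × 10^-5 μM = 0.0258 nM

0.0258 nM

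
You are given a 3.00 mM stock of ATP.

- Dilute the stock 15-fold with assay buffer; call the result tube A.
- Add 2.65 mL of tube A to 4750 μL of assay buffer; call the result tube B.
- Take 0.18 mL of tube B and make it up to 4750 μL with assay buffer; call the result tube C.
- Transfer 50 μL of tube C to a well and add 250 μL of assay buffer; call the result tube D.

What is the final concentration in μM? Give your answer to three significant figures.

0.452 μM

Step 1: 15-fold → factor 15
Step 2: 2.65 mL + 4750 μL = 7.4 mL total → factor 7.4/2.65 = 2.7925
Step 3: 0.18 mL brought to 4750 μL → factor 4.75/0.18 = 26.389
Step 4: 50 μL + 250 μL = 300 μL total → factor 300/50 = 6
Overall dilution factor = 15 × 2.7925 × 26.389 × 6 = 6632.1
Final = 3.00 mM / 6632.1 = 0.0004523 mM = 0.452 μM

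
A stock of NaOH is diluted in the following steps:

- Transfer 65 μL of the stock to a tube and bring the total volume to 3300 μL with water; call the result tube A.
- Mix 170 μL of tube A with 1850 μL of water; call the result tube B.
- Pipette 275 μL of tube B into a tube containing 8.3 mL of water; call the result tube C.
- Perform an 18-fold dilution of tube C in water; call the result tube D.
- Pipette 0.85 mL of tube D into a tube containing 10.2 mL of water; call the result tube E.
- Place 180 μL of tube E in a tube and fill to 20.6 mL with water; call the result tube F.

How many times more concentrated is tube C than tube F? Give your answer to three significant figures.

2.68 × 10^4

Step 1: 65 μL brought to 3300 μL → factor 3300/65 = 50.769
Step 2: 170 μL + 1850 μL = 2020 μL total → factor 2020/170 = 11.882
Step 3: 275 μL + 8.3 mL = 8575 μL total → factor 8575/275 = 31.182
Step 4: 18-fold → factor 18
Step 5: 0.85 mL + 10.2 mL = 11.05 mL total → factor 11.05/0.85 = 13
Step 6: 180 μL brought to 20.6 mL → factor 20600/180 = 114.44
Dilution factor to tube C = 18811; to tube F = 5.0375 × 10^8
[tube C]/[tube F] = (factor to tube F)/(factor to tube C) = 5.0375 × 10^8/18811 = 2.68 × 10^4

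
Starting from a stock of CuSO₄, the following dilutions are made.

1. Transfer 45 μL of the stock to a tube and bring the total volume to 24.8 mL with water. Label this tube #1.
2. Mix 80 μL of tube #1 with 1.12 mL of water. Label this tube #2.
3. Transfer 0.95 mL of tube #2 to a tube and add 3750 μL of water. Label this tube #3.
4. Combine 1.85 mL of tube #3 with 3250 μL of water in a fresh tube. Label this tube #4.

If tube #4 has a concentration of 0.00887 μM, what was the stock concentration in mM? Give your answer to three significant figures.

Step 1: 45 μL brought to 24.8 mL → factor 24800/45 = 551.11
Step 2: 80 μL + 1.12 mL = 1200 μL total → factor 1200/80 = 15
Step 3: 0.95 mL + 3750 μL = 4.7 mL total → factor 4.7/0.95 = 4.9474
Step 4: 1.85 mL + 3250 μL = 5.1 mL total → factor 5.1/1.85 = 2.7568
Overall dilution factor = 551.11 × 15 × 4.9474 × 2.7568 = 1.1275 × 10^5
Stock = 0.00887 μM × 1.1275 × 10^5 = 1000 μM = 1.00 mM

1.00 mM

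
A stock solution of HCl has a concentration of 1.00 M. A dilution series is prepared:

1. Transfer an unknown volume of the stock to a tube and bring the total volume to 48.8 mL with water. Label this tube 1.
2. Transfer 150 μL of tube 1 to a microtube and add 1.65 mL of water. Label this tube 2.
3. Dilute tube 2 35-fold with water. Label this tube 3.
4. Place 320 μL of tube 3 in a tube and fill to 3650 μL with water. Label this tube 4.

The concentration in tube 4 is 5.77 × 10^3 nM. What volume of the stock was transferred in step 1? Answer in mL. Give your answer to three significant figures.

1.35 mL

Step 1: v brought to 48.8 mL → factor = 48.8 mL/v
Step 2: 150 μL + 1.65 mL = 1800 μL total → factor 1800/150 = 12
Step 3: 35-fold → factor 35
Step 4: 320 μL brought to 3650 μL → factor 3650/320 = 11.406
Product of known-step factors = 4790.6
Overall factor = 1.00 M / (5.77 × 10^3 nM) = 1.7331 × 10^5
Step-1 factor = 1.7331 × 10^5 / 4790.6 = 36.177
v = 48.8 mL / 36.177 = 1.35 mL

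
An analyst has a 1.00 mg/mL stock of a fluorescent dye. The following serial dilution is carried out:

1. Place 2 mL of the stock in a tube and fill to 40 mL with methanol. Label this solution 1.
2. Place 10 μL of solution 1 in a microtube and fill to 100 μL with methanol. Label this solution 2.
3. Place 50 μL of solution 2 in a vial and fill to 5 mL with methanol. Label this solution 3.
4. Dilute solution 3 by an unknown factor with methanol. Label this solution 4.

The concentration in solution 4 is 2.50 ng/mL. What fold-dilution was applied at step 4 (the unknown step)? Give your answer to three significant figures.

Step 1: 2 mL brought to 40 mL → factor 40/2 = 20
Step 2: 10 μL brought to 100 μL → factor 100/10 = 10
Step 3: 50 μL brought to 5 mL → factor 5000/50 = 100
Step 4: unknown factor x
Product of known-step factors = 20000
Overall factor = 1.00 mg/mL / (2.50 ng/mL) = 4 × 10^5
x = 4 × 10^5 / 20000 = 20.0

20.0-fold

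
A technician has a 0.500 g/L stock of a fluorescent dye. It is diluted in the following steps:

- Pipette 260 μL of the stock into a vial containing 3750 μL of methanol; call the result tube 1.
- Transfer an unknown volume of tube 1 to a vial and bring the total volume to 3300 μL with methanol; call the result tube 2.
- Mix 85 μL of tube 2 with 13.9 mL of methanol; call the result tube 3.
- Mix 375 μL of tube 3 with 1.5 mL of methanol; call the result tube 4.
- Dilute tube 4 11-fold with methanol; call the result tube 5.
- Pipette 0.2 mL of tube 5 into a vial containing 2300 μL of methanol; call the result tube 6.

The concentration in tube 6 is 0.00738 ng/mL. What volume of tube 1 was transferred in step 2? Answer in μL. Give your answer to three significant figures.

85.0 μL

Step 1: 260 μL + 3750 μL = 4010 μL total → factor 4010/260 = 15.423
Step 2: v brought to 3300 μL → factor = 3300 μL/v
Step 3: 85 μL + 13.9 mL = 13985 μL total → factor 13985/85 = 164.53
Step 4: 375 μL + 1.5 mL = 1875 μL total → factor 1875/375 = 5
Step 5: 11-fold → factor 11
Step 6: 0.2 mL + 2300 μL = 2.5 mL total → factor 2.5/0.2 = 12.5
Product of known-step factors = 1.7446 × 10^6
Overall factor = 0.500 g/L / (0.00738 ng/mL) = 6.7751 × 10^7
Step-2 factor = 6.7751 × 10^7 / 1.7446 × 10^6 = 38.835
v = 3300 μL / 38.835 = 85.0 μL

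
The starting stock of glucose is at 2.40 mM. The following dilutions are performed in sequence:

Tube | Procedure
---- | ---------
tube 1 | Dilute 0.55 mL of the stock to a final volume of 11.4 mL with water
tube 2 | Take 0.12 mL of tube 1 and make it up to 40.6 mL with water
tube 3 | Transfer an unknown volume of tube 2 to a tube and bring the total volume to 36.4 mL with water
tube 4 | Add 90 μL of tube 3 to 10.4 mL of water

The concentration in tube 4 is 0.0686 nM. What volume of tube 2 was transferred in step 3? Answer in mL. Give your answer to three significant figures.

0.850 mL

Step 1: 0.55 mL brought to 11.4 mL → factor 11.4/0.55 = 20.727
Step 2: 0.12 mL brought to 40.6 mL → factor 40.6/0.12 = 338.33
Step 3: v brought to 36.4 mL → factor = 36.4 mL/v
Step 4: 90 μL + 10.4 mL = 10490 μL total → factor 10490/90 = 116.56
Product of known-step factors = 8.1737 × 10^5
Overall factor = 2.40 mM / (0.0686 nM) = 3.4985 × 10^7
Step-3 factor = 3.4985 × 10^7 / 8.1737 × 10^5 = 42.802
v = 36.4 mL / 42.802 = 0.850 mL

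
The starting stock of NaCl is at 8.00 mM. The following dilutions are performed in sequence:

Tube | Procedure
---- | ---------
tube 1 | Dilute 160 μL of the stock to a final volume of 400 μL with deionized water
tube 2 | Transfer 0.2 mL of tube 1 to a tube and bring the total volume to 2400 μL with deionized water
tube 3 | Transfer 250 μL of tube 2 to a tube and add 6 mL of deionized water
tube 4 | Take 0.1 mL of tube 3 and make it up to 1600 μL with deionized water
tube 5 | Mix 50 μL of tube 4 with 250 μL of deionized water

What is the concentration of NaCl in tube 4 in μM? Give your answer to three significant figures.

0.667 μM

Step 1: 160 μL brought to 400 μL → factor 400/160 = 2.5
Step 2: 0.2 mL brought to 2400 μL → factor 2.4/0.2 = 12
Step 3: 250 μL + 6 mL = 6250 μL total → factor 6250/250 = 25
Step 4: 0.1 mL brought to 1600 μL → factor 1.6/0.1 = 16
Dilution factor through tube 4 = 2.5 × 12 × 25 × 16 = 12000
[tube 4] = 8.00 mM / 12000 = 0.0006667 mM = 0.667 μM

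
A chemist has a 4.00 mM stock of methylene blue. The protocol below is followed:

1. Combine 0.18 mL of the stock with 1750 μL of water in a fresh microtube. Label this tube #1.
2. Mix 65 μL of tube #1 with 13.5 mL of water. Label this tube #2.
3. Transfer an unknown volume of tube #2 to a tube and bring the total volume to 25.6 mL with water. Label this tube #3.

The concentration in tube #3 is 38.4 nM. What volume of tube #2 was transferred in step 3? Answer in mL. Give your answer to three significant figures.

0.550 mL

Step 1: 0.18 mL + 1750 μL = 1.93 mL total → factor 1.93/0.18 = 10.722
Step 2: 65 μL + 13.5 mL = 13565 μL total → factor 13565/65 = 208.69
Step 3: v brought to 25.6 mL → factor = 25.6 mL/v
Product of known-step factors = 2237.6
Overall factor = 4.00 mM / (38.4 nM) = 1.0417 × 10^5
Step-3 factor = 1.0417 × 10^5 / 2237.6 = 46.552
v = 25.6 mL / 46.552 = 0.550 mL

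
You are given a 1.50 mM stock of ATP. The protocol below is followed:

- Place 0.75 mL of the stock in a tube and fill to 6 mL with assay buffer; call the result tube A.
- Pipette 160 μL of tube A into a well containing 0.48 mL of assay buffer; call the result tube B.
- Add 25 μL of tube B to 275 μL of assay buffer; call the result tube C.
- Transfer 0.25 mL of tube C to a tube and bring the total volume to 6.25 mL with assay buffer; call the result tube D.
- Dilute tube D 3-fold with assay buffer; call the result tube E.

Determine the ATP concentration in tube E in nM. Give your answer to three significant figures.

Step 1: 0.75 mL brought to 6 mL → factor 6/0.75 = 8
Step 2: 160 μL + 0.48 mL = 640 μL total → factor 640/160 = 4
Step 3: 25 μL + 275 μL = 300 μL total → factor 300/25 = 12
Step 4: 0.25 mL brought to 6.25 mL → factor 6.25/0.25 = 25
Step 5: 3-fold → factor 3
Overall dilution factor = 8 × 4 × 12 × 25 × 3 = 28800
Final = 1.50 mM / 28800 = 5.208 × 10^-5 mM = 52.1 nM

52.1 nM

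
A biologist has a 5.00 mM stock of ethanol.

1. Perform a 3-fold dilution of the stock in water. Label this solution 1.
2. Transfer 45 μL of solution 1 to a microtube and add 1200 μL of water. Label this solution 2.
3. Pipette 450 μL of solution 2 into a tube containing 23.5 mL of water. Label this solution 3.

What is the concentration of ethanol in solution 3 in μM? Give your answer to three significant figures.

Step 1: 3-fold → factor 3
Step 2: 45 μL + 1200 μL = 1245 μL total → factor 1245/45 = 27.667
Step 3: 450 μL + 23.5 mL = 23950 μL total → factor 23950/450 = 53.222
Overall dilution factor = 3 × 27.667 × 53.222 = 4417.4
Final = 5.00 mM / 4417.4 = 0.001132 mM = 1.13 μM

1.13 μM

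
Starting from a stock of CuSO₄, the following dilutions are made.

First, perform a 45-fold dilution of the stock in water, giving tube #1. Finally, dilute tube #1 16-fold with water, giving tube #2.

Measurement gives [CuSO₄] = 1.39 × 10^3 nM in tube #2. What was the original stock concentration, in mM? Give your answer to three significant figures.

Step 1: 45-fold → factor 45
Step 2: 16-fold → factor 16
Overall dilution factor = 45 × 16 = 720
Stock = 1.39 × 10^3 nM × 720 = 1.001 × 10^6 nM = 1.00 mM

1.00 mM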